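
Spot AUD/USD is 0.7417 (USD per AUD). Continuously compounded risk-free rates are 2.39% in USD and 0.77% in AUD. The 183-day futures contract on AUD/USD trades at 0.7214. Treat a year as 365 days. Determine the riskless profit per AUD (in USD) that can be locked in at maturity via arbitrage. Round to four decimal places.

Fair futures: F* = S·e^(carry·T), with carry = (r_USD − r_AUD) = 0.0239 − 0.0077 = 0.0162
F* = 0.7417 · e^(0.0162 × 183/365) = 0.7417 · e^0.008122 = 0.7417 × 1.008155 = 0.7477
Market 0.7214 < fair 0.7477: forward underpriced → reverse cash-and-carry (short spot, go long the forward).
At maturity, profit = |F_mkt − F*| = |0.7214 − 0.7477| = 0.0263 per AUD (in USD)

0.0263 per AUD (in USD)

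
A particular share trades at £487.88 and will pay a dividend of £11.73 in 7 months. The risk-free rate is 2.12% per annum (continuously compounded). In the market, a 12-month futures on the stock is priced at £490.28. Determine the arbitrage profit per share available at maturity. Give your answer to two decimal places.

PV(dividends) I = 11.73·e^(−0.0212·7/12) = 11.5858
Fair futures F* = (S − I)·e^(rT) = (487.88 − 11.5858)·e^0.021200 = 476.2942 × 1.021426 = 486.4993
Market £490.28 > fair 486.4993: forward overpriced → cash-and-carry (borrow at r, buy the stock and collect the dividends, short the forward).
Profit at T = |F_mkt − F*| = |490.28 − 486.4993| = £3.78 per share

£3.78 per share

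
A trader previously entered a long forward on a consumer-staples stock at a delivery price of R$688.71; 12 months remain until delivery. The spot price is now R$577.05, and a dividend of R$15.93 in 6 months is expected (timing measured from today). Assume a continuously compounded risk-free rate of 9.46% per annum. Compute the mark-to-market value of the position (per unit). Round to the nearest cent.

-R$64.69

PV(remaining dividends) I = 15.93·e^(−0.0946·6/12) = 15.1941
Current forward F = (S − I)·e^(rT) = (577.05 − 15.1941)·e^(0.0946·12/12) = 561.8559 × 1.099219 = 617.6027
Value (long) = (F − K)·e^(−rT) = (617.6027 − 688.71) × 0.909737 = -64.6889
Value = -R$64.69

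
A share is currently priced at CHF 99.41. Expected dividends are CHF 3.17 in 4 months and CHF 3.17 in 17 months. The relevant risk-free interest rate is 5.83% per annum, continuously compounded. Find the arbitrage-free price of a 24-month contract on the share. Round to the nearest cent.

PV(dividends) I = 3.17·e^(−0.0583·4/12) + 3.17·e^(−0.0583·17/12)
I = 3.1090 + 2.9187 = 6.0277
F = (S − I)·e^(rT) = (99.41 − 6.0277) · e^(0.0583·24/12)
= 93.3823 · e^0.116600 = 93.3823 × 1.123670 = CHF 104.93

CHF 104.93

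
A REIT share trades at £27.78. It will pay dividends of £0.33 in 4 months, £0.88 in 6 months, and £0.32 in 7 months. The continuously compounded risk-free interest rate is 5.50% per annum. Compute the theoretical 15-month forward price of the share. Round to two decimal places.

PV(dividends) I = 0.33·e^(−0.0550·4/12) + 0.88·e^(−0.0550·6/12) + 0.32·e^(−0.0550·7/12)
I = 0.3240 + 0.8561 + 0.3099 = 1.4900
F = (S − I)·e^(rT) = (27.78 − 1.4900) · e^(0.0550·15/12)
= 26.2900 · e^0.068750 = 26.2900 × 1.071168 = £28.16

£28.16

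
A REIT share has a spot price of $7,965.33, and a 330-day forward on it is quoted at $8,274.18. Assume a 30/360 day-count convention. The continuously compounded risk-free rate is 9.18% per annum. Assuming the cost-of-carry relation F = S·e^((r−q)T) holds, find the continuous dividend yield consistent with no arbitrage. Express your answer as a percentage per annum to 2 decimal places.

From F = S·e^((r−q)T): (r − q) = ln(F/S)/T
ln(8274.18/7965.33) = ln(1.038774) = 0.038041
(r − q) = 0.038041 / (330/360) = 0.041499
q = r − ln(F/S)/T = 0.0918 − 0.041499 = 0.050301
q = 5.03%

5.03%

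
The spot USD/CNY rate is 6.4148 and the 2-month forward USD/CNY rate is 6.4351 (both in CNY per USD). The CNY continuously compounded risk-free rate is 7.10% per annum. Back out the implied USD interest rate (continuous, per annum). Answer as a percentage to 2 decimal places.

5.20%

F = S·e^((r_CNY − r_USD)T) ⇒ r_USD = r_CNY − ln(F/S)/T
ln(6.4351/6.4148) = 0.003160; /(2/12) = 0.018960
r_USD = 0.0710 − 0.018960 = 0.052040
r_USD = 5.20%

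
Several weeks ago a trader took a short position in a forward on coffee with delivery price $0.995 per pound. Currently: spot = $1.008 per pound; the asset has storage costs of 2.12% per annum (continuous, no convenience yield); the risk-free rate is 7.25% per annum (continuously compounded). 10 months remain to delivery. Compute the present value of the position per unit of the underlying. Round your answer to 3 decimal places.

-$0.089 per pound

Current fair forward for the remaining 10 months: F = S·e^((r + u)·T), (r + u) = 0.0725 + 0.0212 = 0.0937
F = 1.008 · e^(0.0937 × 10/12) = 1.008 × 1.081213 = 1.0899
Value of long forward = (F − K)·e^(−rT) = (1.0899 − 0.995) · e^(−0.0725·10/12)
= 0.0949 × 0.941372 = 0.089
Short position value = −(long value) = -$0.089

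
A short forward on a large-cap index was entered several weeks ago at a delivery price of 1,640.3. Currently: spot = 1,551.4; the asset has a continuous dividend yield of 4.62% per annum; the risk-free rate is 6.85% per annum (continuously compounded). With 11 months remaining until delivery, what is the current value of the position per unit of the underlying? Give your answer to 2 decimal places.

53.40

Current fair forward for the remaining 11 months: F = S·e^((r − q)·T), (r − q) = 0.0685 − 0.0462 = 0.0223
F = 1551.4 · e^(0.0223 × 11/12) = 1551.4 × 1.02065203 = 1583.4396
Value of long forward = (F − K)·e^(−rT) = (1583.4396 − 1640.3) · e^(−0.0685·11/12)
= -56.8604 × 0.93913911 = -53.40
Short position value = −(long value) = 53.40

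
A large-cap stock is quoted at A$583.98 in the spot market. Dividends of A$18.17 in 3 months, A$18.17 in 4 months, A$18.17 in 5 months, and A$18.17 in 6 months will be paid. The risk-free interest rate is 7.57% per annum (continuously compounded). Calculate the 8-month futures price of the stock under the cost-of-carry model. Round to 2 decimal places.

A$539.90

PV(dividends) I = 18.17·e^(−0.0757·3/12) + 18.17·e^(−0.0757·4/12) + 18.17·e^(−0.0757·5/12) + 18.17·e^(−0.0757·6/12)
I = 17.8294 + 17.7172 + 17.6058 + 17.4951 = 70.6475
F = (S − I)·e^(rT) = (583.98 − 70.6475) · e^(0.0757·8/12)
= 513.3325 · e^0.050467 = 513.3325 × 1.051762 = A$539.90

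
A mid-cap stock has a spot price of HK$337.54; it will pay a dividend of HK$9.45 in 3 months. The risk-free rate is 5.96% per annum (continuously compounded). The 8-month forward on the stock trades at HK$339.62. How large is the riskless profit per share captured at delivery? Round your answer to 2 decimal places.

HK$1.91 per share

PV(dividends) I = 9.45·e^(−0.0596·3/12) = 9.3102
Fair forward F* = (S − I)·e^(rT) = (337.54 − 9.3102)·e^0.039733 = 328.2298 × 1.040533 = 341.5339
Market HK$339.62 < fair 341.5339: forward underpriced → reverse cash-and-carry (short the stock, invest proceeds at r, pay the dividends, go long the forward).
Profit at T = |F_mkt − F*| = |339.62 − 341.5339| = HK$1.91 per share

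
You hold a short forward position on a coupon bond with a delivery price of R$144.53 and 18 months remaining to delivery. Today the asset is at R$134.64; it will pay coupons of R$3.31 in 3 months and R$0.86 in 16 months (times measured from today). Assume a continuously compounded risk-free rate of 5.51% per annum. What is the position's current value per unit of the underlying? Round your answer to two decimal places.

PV(remaining coupons) I = 3.31·e^(−0.0551·3/12) + 0.86·e^(−0.0551·16/12) = 4.0638
Current forward F = (S − I)·e^(rT) = (134.64 − 4.0638)·e^(0.0551·18/12) = 130.5762 × 1.086162 = 141.8269
Value (long) = (F − K)·e^(−rT) = (141.8269 − 144.53) × 0.920673 = -2.4887
Short position value = −(long value) = R$2.49

R$2.49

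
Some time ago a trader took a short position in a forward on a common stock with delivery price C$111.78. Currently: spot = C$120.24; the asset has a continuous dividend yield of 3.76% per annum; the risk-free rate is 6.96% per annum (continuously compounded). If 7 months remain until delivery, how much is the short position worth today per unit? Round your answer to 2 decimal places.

Current fair forward for the remaining 7 months: F = S·e^((r − q)·T), (r − q) = 0.0696 − 0.0376 = 0.0320
F = 120.24 · e^(0.0320 × 7/12) = 120.24 × 1.018842 = 122.5056
Value of long forward = (F − K)·e^(−rT) = (122.5056 − 111.78) · e^(−0.0696·7/12)
= 10.7256 × 0.960213 = 10.30
Short position value = −(long value) = -C$10.30

-C$10.30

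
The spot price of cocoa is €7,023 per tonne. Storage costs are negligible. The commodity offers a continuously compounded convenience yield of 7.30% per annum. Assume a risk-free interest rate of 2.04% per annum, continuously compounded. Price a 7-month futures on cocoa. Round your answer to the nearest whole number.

€6,811 per tonne

Net carry = r + u − y = 0.0204 + 0.0000 − 0.0730 = -0.0526
F = S·e^((r+u−y)T) = 7023 · e^(-0.0526 × 7/12) = 7023 · e^-0.030683
= 7023 × 0.969783 = €6,811 per tonne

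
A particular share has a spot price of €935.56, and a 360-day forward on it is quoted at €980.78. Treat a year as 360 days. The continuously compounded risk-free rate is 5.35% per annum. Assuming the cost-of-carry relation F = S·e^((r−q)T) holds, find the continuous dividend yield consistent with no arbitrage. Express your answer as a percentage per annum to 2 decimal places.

From F = S·e^((r−q)T): (r − q) = ln(F/S)/T
ln(980.78/935.56) = ln(1.048335) = 0.047203
(r − q) = 0.047203 / (360/360) = 0.047203
q = r − ln(F/S)/T = 0.0535 − 0.047203 = 0.006297
q = 0.63%

0.63%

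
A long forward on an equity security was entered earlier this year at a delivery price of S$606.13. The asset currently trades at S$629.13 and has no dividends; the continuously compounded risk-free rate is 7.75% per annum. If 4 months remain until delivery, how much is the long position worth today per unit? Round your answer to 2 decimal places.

Current fair forward for the remaining 4 months: F = S·e^(r·T), r = 0.0775
F = 629.13 · e^(0.0775 × 4/12) = 629.13 × 1.026170 = 645.5943
Value of long forward = (F − K)·e^(−rT) = (645.5943 − 606.13) · e^(−0.0775·4/12)
= 39.4643 × 0.974497 = 38.46

S$38.46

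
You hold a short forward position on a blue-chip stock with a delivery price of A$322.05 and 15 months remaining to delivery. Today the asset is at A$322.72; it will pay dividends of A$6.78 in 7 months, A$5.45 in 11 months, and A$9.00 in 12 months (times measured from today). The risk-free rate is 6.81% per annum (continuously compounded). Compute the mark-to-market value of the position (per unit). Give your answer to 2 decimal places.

PV(remaining dividends) I = 6.78·e^(−0.0681·7/12) + 5.45·e^(−0.0681·11/12) + 9.00·e^(−0.0681·12/12) = 20.0436
Current forward F = (S − I)·e^(rT) = (322.72 − 20.0436)·e^(0.0681·15/12) = 302.6764 × 1.088853 = 329.5701
Value (long) = (F − K)·e^(−rT) = (329.5701 − 322.05) × 0.918397 = 6.9064
Short position value = −(long value) = -A$6.91

-A$6.91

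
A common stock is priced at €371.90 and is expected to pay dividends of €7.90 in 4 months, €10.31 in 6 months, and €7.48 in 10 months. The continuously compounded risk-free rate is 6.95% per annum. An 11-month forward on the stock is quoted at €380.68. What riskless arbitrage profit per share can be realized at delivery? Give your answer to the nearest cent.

€10.68 per share

PV(dividends) I = 7.90·e^(−0.0695·4/12) + 10.31·e^(−0.0695·6/12) + 7.48·e^(−0.0695·10/12) = 24.7361
Fair forward F* = (S − I)·e^(rT) = (371.90 − 24.7361)·e^0.063708 = 347.1639 × 1.065781 = 370.0007
Market €380.68 > fair 370.0007: forward overpriced → cash-and-carry (borrow at r, buy the stock and collect the dividends, short the forward).
Profit at T = |F_mkt − F*| = |380.68 − 370.0007| = €10.68 per share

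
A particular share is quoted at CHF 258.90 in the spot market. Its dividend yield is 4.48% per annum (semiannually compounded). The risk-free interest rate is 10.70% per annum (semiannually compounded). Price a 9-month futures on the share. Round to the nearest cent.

CHF 270.80

F = S · (1+r/2)^(2T) / (1+q/2)^(2T)
= 258.90 × 1.081314 / 1.033787 = 258.90 × 1.045974
F = CHF 270.80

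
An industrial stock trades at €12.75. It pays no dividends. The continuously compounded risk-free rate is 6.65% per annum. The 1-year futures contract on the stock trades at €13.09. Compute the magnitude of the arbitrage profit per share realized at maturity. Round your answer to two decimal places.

Fair futures: F* = S·e^(carry·T), with carry = r = 0.0665
F* = 12.75 · e^(0.0665 × 1) = 12.75 · e^0.066500 = 12.75 × 1.068761 = €13.6267
Market €13.09 < fair €13.6267: forward underpriced → reverse cash-and-carry (short spot, go long the forward).
At maturity, profit = |F_mkt − F*| = |13.09 − 13.6267| = €0.54 per share

€0.54 per share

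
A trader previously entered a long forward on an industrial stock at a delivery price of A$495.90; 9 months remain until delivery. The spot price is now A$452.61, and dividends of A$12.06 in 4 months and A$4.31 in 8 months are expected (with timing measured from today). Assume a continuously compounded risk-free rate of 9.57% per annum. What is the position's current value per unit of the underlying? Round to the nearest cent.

PV(remaining dividends) I = 12.06·e^(−0.0957·4/12) + 4.31·e^(−0.0957·8/12) = 15.7250
Current forward F = (S − I)·e^(rT) = (452.61 − 15.7250)·e^(0.0957·9/12) = 436.8850 × 1.074414 = 469.3954
Value (long) = (F − K)·e^(−rT) = (469.3954 − 495.90) × 0.930740 = -24.6689
Value = -A$24.67

-A$24.67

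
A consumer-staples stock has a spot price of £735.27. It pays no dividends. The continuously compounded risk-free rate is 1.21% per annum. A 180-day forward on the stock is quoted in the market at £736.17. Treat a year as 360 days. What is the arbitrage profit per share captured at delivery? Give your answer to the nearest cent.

£3.56 per share

Fair forward: F* = S·e^(carry·T), with carry = r = 0.0121
F* = 735.27 · e^(0.0121 × 180/360) = 735.27 · e^0.006050 = 735.27 × 1.006068 = £739.7316
Market £736.17 < fair £739.7316: forward underpriced → reverse cash-and-carry (short spot, go long the forward).
At maturity, profit = |F_mkt − F*| = |736.17 − 739.7316| = £3.56 per share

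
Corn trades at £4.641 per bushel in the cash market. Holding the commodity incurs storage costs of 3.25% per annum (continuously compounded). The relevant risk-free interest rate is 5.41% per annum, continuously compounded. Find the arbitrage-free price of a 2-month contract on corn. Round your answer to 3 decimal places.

Net carry = r + u − y = 0.0541 + 0.0325 − 0.0000 = 0.0866
F = S·e^((r+u−y)T) = 4.641 · e^(0.0866 × 2/12) = 4.641 · e^0.014433
= 4.641 × 1.014538 = £4.708 per bushel

£4.708 per bushel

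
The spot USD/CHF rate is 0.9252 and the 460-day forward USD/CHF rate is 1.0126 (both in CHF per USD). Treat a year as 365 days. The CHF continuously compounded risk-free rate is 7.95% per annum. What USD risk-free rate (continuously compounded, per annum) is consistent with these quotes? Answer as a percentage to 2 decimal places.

F = S·e^((r_CHF − r_USD)T) ⇒ r_USD = r_CHF − ln(F/S)/T
ln(1.0126/0.9252) = 0.090267; /(460/365) = 0.071625
r_USD = 0.0795 − 0.071625 = 0.007875
r_USD = 0.79%

0.79%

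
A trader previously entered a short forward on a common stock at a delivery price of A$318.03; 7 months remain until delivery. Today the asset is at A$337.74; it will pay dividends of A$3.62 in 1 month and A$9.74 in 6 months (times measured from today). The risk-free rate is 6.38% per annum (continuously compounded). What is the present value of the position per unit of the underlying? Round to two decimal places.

-A$18.29

PV(remaining dividends) I = 3.62·e^(−0.0638·1/12) + 9.74·e^(−0.0638·6/12) = 13.0350
Current forward F = (S − I)·e^(rT) = (337.74 − 13.0350)·e^(0.0638·7/12) = 324.7050 × 1.037918 = 337.0172
Value (long) = (F − K)·e^(−rT) = (337.0172 − 318.03) × 0.963467 = 18.2935
Short position value = −(long value) = -A$18.29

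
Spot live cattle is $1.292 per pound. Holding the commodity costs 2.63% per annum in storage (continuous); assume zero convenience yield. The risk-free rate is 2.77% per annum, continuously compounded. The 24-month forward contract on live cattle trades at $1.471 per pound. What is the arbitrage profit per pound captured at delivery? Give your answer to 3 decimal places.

Fair forward: F* = S·e^(carry·T), with carry = (r + u) = 0.0277 + 0.0263 = 0.0540
F* = 1.292 · e^(0.0540 × 24/12) = 1.292 · e^0.108000 = 1.292 × 1.114048 = $1.4394
Market $1.471 > fair $1.4394: forward overpriced → cash-and-carry (buy spot, short the forward).
At maturity, profit = |F_mkt − F*| = |1.471 − 1.4394| = $0.032 per pound

$0.032 per pound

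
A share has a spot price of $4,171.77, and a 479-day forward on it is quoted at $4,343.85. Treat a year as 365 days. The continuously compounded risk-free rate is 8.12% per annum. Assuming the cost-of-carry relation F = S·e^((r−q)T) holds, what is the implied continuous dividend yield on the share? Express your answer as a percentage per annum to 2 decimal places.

5.04%

From F = S·e^((r−q)T): (r − q) = ln(F/S)/T
ln(4343.85/4171.77) = ln(1.041249) = 0.040421
(r − q) = 0.040421 / (479/365) = 0.030801
q = r − ln(F/S)/T = 0.0812 − 0.030801 = 0.050399
q = 5.04%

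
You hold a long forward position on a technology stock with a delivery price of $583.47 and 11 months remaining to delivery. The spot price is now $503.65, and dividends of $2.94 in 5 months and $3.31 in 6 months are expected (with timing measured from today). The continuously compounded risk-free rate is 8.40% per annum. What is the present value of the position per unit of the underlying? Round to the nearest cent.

PV(remaining dividends) I = 2.94·e^(−0.0840·5/12) + 3.31·e^(−0.0840·6/12) = 6.0127
Current forward F = (S − I)·e^(rT) = (503.65 − 6.0127)·e^(0.0840·11/12) = 497.6373 × 1.080042 = 537.4692
Value (long) = (F − K)·e^(−rT) = (537.4692 − 583.47) × 0.925890 = -42.5917
Value = -$42.59

-$42.59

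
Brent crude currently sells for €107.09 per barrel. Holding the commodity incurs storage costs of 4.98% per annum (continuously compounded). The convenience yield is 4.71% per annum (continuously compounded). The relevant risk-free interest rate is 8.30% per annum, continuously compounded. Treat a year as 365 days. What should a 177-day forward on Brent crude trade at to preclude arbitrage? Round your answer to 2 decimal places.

€111.63 per barrel

Net carry = r + u − y = 0.0830 + 0.0498 − 0.0471 = 0.0857
F = S·e^((r+u−y)T) = 107.09 · e^(0.0857 × 177/365) = 107.09 · e^0.041559
= 107.09 × 1.042435 = €111.63 per barrel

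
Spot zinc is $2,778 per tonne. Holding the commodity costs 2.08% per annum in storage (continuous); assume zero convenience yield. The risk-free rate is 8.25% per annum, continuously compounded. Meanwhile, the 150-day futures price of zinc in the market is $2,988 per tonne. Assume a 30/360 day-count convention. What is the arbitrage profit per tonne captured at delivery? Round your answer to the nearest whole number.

$88 per tonne

Fair futures: F* = S·e^(carry·T), with carry = (r + u) = 0.0825 + 0.0208 = 0.1033
F* = 2778 · e^(0.1033 × 150/360) = 2778 · e^0.043042 = 2778 × 1.043982 = $2900.1820
Market $2988 > fair $2900.1820: forward overpriced → cash-and-carry (buy spot, short the forward).
At maturity, profit = |F_mkt − F*| = |2988 − 2900.1820| = $88 per tonne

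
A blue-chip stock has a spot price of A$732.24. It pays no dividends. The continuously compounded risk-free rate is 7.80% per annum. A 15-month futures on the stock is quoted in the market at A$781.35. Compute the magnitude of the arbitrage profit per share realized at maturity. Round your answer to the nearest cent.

A$25.88 per share

Fair futures: F* = S·e^(carry·T), with carry = r = 0.0780
F* = 732.24 · e^(0.0780 × 15/12) = 732.24 · e^0.097500 = 732.24 × 1.102411 = A$807.2294
Market A$781.35 < fair A$807.2294: forward underpriced → reverse cash-and-carry (short spot, go long the forward).
At maturity, profit = |F_mkt − F*| = |781.35 − 807.2294| = A$25.88 per share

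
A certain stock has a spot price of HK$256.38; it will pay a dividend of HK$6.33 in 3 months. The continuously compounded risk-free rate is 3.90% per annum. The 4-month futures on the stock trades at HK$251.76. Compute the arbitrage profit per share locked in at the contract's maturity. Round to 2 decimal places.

PV(dividends) I = 6.33·e^(−0.0390·3/12) = 6.2686
Fair futures F* = (S − I)·e^(rT) = (256.38 − 6.2686)·e^0.013000 = 250.1114 × 1.013085 = 253.3841
Market HK$251.76 < fair 253.3841: forward underpriced → reverse cash-and-carry (short the stock, invest proceeds at r, pay the dividends, go long the forward).
Profit at T = |F_mkt − F*| = |251.76 − 253.3841| = HK$1.62 per share

HK$1.62 per share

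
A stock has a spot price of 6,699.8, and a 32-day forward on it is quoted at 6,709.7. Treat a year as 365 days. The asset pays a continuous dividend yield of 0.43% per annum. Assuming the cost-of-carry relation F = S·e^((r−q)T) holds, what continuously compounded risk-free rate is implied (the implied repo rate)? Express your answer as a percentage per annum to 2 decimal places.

2.11%

From F = S·e^((r−q)T): (r − q) = ln(F/S)/T
ln(6709.7/6699.8) = ln(1.001478) = 0.001477
(r − q) = 0.001477 / (32/365) = 0.016847
r = ln(F/S)/T + q = 0.016847 + 0.0043 = 0.021147
r = 2.11%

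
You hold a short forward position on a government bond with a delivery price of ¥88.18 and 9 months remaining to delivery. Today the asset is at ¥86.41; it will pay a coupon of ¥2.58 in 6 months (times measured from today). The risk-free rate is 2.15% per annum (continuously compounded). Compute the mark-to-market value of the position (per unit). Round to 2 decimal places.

¥2.91

PV(remaining coupons) I = 2.58·e^(−0.0215·6/12) = 2.5524
Current forward F = (S − I)·e^(rT) = (86.41 − 2.5524)·e^(0.0215·9/12) = 83.8576 × 1.016256 = 85.2208
Value (long) = (F − K)·e^(−rT) = (85.2208 − 88.18) × 0.984004 = -2.9119
Short position value = −(long value) = ¥2.91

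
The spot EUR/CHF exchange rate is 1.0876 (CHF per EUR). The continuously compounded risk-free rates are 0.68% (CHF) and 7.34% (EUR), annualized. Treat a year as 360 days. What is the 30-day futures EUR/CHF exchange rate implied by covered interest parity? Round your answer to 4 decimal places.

1.0816

F = S·e^((r_CHF − r_EUR)T) = 1.0876 · e^((0.0068 − 0.0734) × 30/360)
= 1.0876 · e^-0.005550 = 1.0876 × 0.994465
F = 1.0816 CHF per EUR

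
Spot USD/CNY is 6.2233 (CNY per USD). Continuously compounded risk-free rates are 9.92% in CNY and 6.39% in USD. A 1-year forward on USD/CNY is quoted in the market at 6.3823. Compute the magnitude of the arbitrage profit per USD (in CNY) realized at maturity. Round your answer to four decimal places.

Fair forward: F* = S·e^(carry·T), with carry = (r_CNY − r_USD) = 0.0992 − 0.0639 = 0.0353
F* = 6.2233 · e^(0.0353 × 1) = 6.2233 · e^0.035300 = 6.2233 × 1.035930 = 6.4469
Market 6.3823 < fair 6.4469: forward underpriced → reverse cash-and-carry (short spot, go long the forward).
At maturity, profit = |F_mkt − F*| = |6.3823 − 6.4469| = 0.0646 per USD (in CNY)

0.0646 per USD (in CNY)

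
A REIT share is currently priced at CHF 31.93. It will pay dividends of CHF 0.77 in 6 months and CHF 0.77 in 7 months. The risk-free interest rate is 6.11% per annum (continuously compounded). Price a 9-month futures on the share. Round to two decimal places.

PV(dividends) I = 0.77·e^(−0.0611·6/12) + 0.77·e^(−0.0611·7/12)
I = 0.7468 + 0.7430 = 1.4898
F = (S − I)·e^(rT) = (31.93 − 1.4898) · e^(0.0611·9/12)
= 30.4402 · e^0.045825 = 30.4402 × 1.046891 = CHF 31.87

CHF 31.87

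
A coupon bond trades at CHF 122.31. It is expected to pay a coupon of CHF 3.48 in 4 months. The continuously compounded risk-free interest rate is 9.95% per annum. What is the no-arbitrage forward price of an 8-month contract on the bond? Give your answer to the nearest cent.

PV(coupons) I = 3.48·e^(−0.0995·4/12)
I = 3.3665
F = (S − I)·e^(rT) = (122.31 − 3.3665) · e^(0.0995·8/12)
= 118.9435 · e^0.066333 = 118.9435 × 1.068582 = CHF 127.10

CHF 127.10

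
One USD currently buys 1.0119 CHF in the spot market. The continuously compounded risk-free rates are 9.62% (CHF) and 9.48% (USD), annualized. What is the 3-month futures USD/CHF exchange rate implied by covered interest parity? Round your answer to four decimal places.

F = S·e^((r_CHF − r_USD)T) = 1.0119 · e^((0.0962 − 0.0948) × 3/12)
= 1.0119 · e^0.000350 = 1.0119 × 1.000350
F = 1.0123 CHF per USD

1.0123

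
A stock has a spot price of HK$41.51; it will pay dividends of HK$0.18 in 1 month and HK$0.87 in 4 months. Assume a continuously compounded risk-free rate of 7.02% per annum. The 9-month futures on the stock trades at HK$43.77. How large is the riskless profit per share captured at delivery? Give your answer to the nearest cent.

HK$1.10 per share

PV(dividends) I = 0.18·e^(−0.0702·1/12) + 0.87·e^(−0.0702·4/12) = 1.0288
Fair futures F* = (S − I)·e^(rT) = (41.51 − 1.0288)·e^0.052650 = 40.4812 × 1.054061 = 42.6697
Market HK$43.77 > fair 42.6697: forward overpriced → cash-and-carry (borrow at r, buy the stock and collect the dividends, short the forward).
Profit at T = |F_mkt − F*| = |43.77 − 42.6697| = HK$1.10 per share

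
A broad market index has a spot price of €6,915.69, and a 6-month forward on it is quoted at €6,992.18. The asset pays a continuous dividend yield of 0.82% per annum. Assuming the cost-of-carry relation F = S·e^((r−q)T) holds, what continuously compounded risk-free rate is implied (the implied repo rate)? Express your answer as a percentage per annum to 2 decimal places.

From F = S·e^((r−q)T): (r − q) = ln(F/S)/T
ln(6992.18/6915.69) = ln(1.011060) = 0.010999
(r − q) = 0.010999 / (6/12) = 0.021998
r = ln(F/S)/T + q = 0.021998 + 0.0082 = 0.030198
r = 3.02%

3.02%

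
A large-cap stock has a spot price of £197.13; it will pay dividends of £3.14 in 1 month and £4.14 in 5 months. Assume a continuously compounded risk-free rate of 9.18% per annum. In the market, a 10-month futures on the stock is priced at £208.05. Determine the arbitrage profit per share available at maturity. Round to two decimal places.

£2.91 per share

PV(dividends) I = 3.14·e^(−0.0918·1/12) + 4.14·e^(−0.0918·5/12) = 7.1007
Fair futures F* = (S − I)·e^(rT) = (197.13 − 7.1007)·e^0.076500 = 190.0293 × 1.079502 = 205.1370
Market £208.05 > fair 205.1370: forward overpriced → cash-and-carry (borrow at r, buy the stock and collect the dividends, short the forward).
Profit at T = |F_mkt − F*| = |208.05 − 205.1370| = £2.91 per share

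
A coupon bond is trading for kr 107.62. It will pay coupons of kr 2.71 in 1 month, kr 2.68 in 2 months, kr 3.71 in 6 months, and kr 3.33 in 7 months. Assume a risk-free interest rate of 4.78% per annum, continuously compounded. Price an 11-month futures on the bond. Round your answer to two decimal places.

PV(coupons) I = 2.71·e^(−0.0478·1/12) + 2.68·e^(−0.0478·2/12) + 3.71·e^(−0.0478·6/12) + 3.33·e^(−0.0478·7/12)
I = 2.6992 + 2.6587 + 3.6224 + 3.2384 = 12.2187
F = (S − I)·e^(rT) = (107.62 − 12.2187) · e^(0.0478·11/12)
= 95.4013 · e^0.043817 = 95.4013 × 1.044791 = kr 99.67

kr 99.67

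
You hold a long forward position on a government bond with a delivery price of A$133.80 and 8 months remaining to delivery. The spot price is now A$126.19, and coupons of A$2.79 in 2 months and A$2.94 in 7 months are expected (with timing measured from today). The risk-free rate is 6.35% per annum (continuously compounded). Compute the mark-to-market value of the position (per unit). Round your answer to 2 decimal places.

-A$7.66

PV(remaining coupons) I = 2.79·e^(−0.0635·2/12) + 2.94·e^(−0.0635·7/12) = 5.5937
Current forward F = (S − I)·e^(rT) = (126.19 − 5.5937)·e^(0.0635·8/12) = 120.5963 × 1.043242 = 125.8111
Value (long) = (F − K)·e^(−rT) = (125.8111 − 133.80) × 0.958550 = -7.6578
Value = -A$7.66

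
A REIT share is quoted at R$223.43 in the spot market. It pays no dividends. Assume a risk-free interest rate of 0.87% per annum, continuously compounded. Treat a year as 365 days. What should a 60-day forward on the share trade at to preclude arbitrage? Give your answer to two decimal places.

F = S·e^(rT) = 223.43 · e^(0.0087 × 60/365)
= 223.43 · e^0.001430 = 223.43 × 1.001431
F = R$223.75

R$223.75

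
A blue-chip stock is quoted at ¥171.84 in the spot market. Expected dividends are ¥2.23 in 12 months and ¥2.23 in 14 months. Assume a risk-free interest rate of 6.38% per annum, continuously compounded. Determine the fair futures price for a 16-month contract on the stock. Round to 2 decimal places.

PV(dividends) I = 2.23·e^(−0.0638·12/12) + 2.23·e^(−0.0638·14/12)
I = 2.0922 + 2.0700 = 4.1622
F = (S − I)·e^(rT) = (171.84 − 4.1622) · e^(0.0638·16/12)
= 167.6778 · e^0.085067 = 167.6778 × 1.088790 = ¥182.57

¥182.57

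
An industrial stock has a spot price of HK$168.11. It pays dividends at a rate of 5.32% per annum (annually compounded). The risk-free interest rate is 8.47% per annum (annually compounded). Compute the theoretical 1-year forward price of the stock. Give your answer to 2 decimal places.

HK$173.14

F = S · (1+r)^T / (1+q)^T
= 168.11 × 1.084700 / 1.053200 = 168.11 × 1.029909
F = HK$173.14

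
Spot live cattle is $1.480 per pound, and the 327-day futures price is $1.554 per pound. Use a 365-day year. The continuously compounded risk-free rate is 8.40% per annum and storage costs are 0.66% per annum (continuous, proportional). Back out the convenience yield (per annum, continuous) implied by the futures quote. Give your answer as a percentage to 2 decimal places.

3.61%

F = S·e^((r+u−y)T) ⇒ (r+u−y) = ln(F/S)/T
ln(1.554/1.480) = 0.048790; /T ⇒ 0.054460
y = r + u − ln(F/S)/T = 0.0840 + 0.0066 − 0.054460 = 0.036140
y = 3.61%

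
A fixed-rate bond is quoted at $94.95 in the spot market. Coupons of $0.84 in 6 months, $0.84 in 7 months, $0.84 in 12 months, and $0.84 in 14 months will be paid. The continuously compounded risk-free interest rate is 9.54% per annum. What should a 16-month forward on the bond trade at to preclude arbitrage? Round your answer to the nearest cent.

$104.30

PV(coupons) I = 0.84·e^(−0.0954·6/12) + 0.84·e^(−0.0954·7/12) + 0.84·e^(−0.0954·12/12) + 0.84·e^(−0.0954·14/12)
I = 0.8009 + 0.7945 + 0.7636 + 0.7515 = 3.1105
F = (S − I)·e^(rT) = (94.95 − 3.1105) · e^(0.0954·16/12)
= 91.8395 · e^0.127200 = 91.8395 × 1.135644 = $104.30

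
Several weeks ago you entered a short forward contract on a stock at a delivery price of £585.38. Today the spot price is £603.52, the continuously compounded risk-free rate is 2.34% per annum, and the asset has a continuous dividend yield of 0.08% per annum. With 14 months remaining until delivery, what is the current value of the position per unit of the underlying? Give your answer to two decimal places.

Current fair forward for the remaining 14 months: F = S·e^((r − q)·T), (r − q) = 0.0234 − 0.0008 = 0.0226
F = 603.52 · e^(0.0226 × 14/12) = 603.52 × 1.026717 = 619.6442
Value of long forward = (F − K)·e^(−rT) = (619.6442 − 585.38) · e^(−0.0234·14/12)
= 34.2642 × 0.973069 = 33.34
Short position value = −(long value) = -£33.34

-£33.34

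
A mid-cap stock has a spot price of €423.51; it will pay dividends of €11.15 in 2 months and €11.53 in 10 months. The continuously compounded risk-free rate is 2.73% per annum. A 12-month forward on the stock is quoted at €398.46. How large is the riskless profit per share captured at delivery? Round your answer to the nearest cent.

PV(dividends) I = 11.15·e^(−0.0273·2/12) + 11.53·e^(−0.0273·10/12) = 22.3700
Fair forward F* = (S − I)·e^(rT) = (423.51 − 22.3700)·e^0.027300 = 401.1400 × 1.027676 = 412.2420
Market €398.46 < fair 412.2420: forward underpriced → reverse cash-and-carry (short the stock, invest proceeds at r, pay the dividends, go long the forward).
Profit at T = |F_mkt − F*| = |398.46 − 412.2420| = €13.78 per share

€13.78 per share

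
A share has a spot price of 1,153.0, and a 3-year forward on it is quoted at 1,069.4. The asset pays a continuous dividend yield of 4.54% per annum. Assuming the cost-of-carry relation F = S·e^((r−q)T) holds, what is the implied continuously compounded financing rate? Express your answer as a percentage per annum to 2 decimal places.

2.03%

From F = S·e^((r−q)T): (r − q) = ln(F/S)/T
ln(1069.4/1153.0) = ln(0.927493) = -0.075270
(r − q) = -0.075270 / (3) = -0.025090
r = ln(F/S)/T + q = -0.025090 + 0.0454 = 0.020310
r = 2.03%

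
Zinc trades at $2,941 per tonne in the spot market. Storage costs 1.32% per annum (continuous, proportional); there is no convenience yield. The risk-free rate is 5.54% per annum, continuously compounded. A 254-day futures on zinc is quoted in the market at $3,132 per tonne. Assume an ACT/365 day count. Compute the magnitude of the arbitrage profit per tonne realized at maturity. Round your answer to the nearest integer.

Fair futures: F* = S·e^(carry·T), with carry = (r + u) = 0.0554 + 0.0132 = 0.0686
F* = 2941 · e^(0.0686 × 254/365) = 2941 · e^0.047738 = 2941 × 1.048896 = $3084.8031
Market $3132 > fair $3084.8031: forward overpriced → cash-and-carry (buy spot, short the forward).
At maturity, profit = |F_mkt − F*| = |3132 − 3084.8031| = $47 per tonne

$47 per tonne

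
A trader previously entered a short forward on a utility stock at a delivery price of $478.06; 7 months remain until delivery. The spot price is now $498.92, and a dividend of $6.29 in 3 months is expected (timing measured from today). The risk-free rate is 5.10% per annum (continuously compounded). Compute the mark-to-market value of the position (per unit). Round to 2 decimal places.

-$28.66

PV(remaining dividends) I = 6.29·e^(−0.0510·3/12) = 6.2103
Current forward F = (S − I)·e^(rT) = (498.92 − 6.2103)·e^(0.0510·7/12) = 492.7097 × 1.030197 = 507.5881
Value (long) = (F − K)·e^(−rT) = (507.5881 − 478.06) × 0.970688 = 28.6626
Short position value = −(long value) = -$28.66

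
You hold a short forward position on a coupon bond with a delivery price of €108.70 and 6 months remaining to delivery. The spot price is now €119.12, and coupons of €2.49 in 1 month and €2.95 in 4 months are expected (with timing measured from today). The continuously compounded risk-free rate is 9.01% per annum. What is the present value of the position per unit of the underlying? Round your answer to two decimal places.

-€9.87

PV(remaining coupons) I = 2.49·e^(−0.0901·1/12) + 2.95·e^(−0.0901·4/12) = 5.3341
Current forward F = (S − I)·e^(rT) = (119.12 − 5.3341)·e^(0.0901·6/12) = 113.7859 × 1.046080 = 119.0292
Value (long) = (F − K)·e^(−rT) = (119.0292 − 108.70) × 0.955950 = 9.8742
Short position value = −(long value) = -€9.87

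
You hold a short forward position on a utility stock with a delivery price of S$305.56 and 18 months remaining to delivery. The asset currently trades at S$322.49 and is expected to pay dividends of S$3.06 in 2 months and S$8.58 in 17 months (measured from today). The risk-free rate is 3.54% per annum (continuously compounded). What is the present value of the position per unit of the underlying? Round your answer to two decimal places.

PV(remaining dividends) I = 3.06·e^(−0.0354·2/12) + 8.58·e^(−0.0354·17/12) = 11.2023
Current forward F = (S − I)·e^(rT) = (322.49 − 11.2023)·e^(0.0354·18/12) = 311.2877 × 1.054535 = 328.2638
Value (long) = (F − K)·e^(−rT) = (328.2638 − 305.56) × 0.948285 = 21.5297
Short position value = −(long value) = -S$21.53

-S$21.53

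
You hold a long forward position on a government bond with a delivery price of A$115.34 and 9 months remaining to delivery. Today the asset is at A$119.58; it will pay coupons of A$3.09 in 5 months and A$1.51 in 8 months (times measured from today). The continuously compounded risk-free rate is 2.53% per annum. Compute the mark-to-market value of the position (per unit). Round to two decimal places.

A$1.87

PV(remaining coupons) I = 3.09·e^(−0.0253·5/12) + 1.51·e^(−0.0253·8/12) = 4.5423
Current forward F = (S − I)·e^(rT) = (119.58 − 4.5423)·e^(0.0253·9/12) = 115.0377 × 1.019156 = 117.2414
Value (long) = (F − K)·e^(−rT) = (117.2414 − 115.34) × 0.981204 = 1.8657
Value = A$1.87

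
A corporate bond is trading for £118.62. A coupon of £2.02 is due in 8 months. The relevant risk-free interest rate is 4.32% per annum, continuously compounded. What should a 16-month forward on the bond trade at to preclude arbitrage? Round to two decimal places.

PV(coupons) I = 2.02·e^(−0.0432·8/12)
I = 1.9627
F = (S − I)·e^(rT) = (118.62 − 1.9627) · e^(0.0432·16/12)
= 116.6573 · e^0.057600 = 116.6573 × 1.059291 = £123.57

£123.57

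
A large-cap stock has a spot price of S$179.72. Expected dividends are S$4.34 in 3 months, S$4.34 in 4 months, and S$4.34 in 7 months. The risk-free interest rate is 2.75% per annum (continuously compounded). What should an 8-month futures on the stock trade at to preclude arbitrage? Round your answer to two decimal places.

PV(dividends) I = 4.34·e^(−0.0275·3/12) + 4.34·e^(−0.0275·4/12) + 4.34·e^(−0.0275·7/12)
I = 4.3103 + 4.3004 + 4.2709 = 12.8816
F = (S − I)·e^(rT) = (179.72 − 12.8816) · e^(0.0275·8/12)
= 166.8384 · e^0.018333 = 166.8384 × 1.018502 = S$169.93

S$169.93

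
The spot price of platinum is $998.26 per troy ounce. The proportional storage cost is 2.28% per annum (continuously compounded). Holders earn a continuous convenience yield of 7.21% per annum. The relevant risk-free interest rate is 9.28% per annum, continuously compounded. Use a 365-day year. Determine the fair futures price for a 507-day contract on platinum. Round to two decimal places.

$1,060.44 per troy ounce

Net carry = r + u − y = 0.0928 + 0.0228 − 0.0721 = 0.0435
F = S·e^((r+u−y)T) = 998.26 · e^(0.0435 × 507/365) = 998.26 · e^0.060423
= 998.26 × 1.062286 = $1,060.44 per troy ounce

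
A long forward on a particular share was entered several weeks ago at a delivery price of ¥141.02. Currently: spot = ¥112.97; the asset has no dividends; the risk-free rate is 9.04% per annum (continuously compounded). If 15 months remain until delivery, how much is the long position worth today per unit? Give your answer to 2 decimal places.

-¥12.98

Current fair forward for the remaining 15 months: F = S·e^(r·T), r = 0.0904
F = 112.97 · e^(0.0904 × 15/12) = 112.97 × 1.119632 = 126.4848
Value of long forward = (F − K)·e^(−rT) = (126.4848 − 141.02) · e^(−0.0904·15/12)
= -14.5352 × 0.893151 = -12.98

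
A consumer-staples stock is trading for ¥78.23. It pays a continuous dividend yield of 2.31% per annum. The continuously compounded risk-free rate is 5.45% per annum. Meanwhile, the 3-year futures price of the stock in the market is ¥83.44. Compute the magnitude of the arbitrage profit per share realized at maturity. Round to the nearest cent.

¥2.52 per share

Fair futures: F* = S·e^(carry·T), with carry = (r − q) = 0.0545 − 0.0231 = 0.0314
F* = 78.23 · e^(0.0314 × 3) = 78.23 · e^0.094200 = 78.23 × 1.098779 = ¥85.9575
Market ¥83.44 < fair ¥85.9575: forward underpriced → reverse cash-and-carry (short spot, go long the forward).
At maturity, profit = |F_mkt − F*| = |83.44 − 85.9575| = ¥2.52 per share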